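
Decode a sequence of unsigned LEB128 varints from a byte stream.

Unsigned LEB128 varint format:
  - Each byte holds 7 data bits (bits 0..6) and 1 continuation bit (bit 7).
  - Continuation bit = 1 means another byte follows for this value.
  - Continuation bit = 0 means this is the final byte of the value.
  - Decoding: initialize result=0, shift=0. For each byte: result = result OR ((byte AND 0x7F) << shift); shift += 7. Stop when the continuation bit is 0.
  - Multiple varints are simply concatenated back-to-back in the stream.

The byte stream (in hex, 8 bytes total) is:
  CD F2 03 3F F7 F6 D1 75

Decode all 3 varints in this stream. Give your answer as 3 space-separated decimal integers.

  byte[0]=0xCD cont=1 payload=0x4D=77: acc |= 77<<0 -> acc=77 shift=7
  byte[1]=0xF2 cont=1 payload=0x72=114: acc |= 114<<7 -> acc=14669 shift=14
  byte[2]=0x03 cont=0 payload=0x03=3: acc |= 3<<14 -> acc=63821 shift=21 [end]
Varint 1: bytes[0:3] = CD F2 03 -> value 63821 (3 byte(s))
  byte[3]=0x3F cont=0 payload=0x3F=63: acc |= 63<<0 -> acc=63 shift=7 [end]
Varint 2: bytes[3:4] = 3F -> value 63 (1 byte(s))
  byte[4]=0xF7 cont=1 payload=0x77=119: acc |= 119<<0 -> acc=119 shift=7
  byte[5]=0xF6 cont=1 payload=0x76=118: acc |= 118<<7 -> acc=15223 shift=14
  byte[6]=0xD1 cont=1 payload=0x51=81: acc |= 81<<14 -> acc=1342327 shift=21
  byte[7]=0x75 cont=0 payload=0x75=117: acc |= 117<<21 -> acc=246709111 shift=28 [end]
Varint 3: bytes[4:8] = F7 F6 D1 75 -> value 246709111 (4 byte(s))

Answer: 63821 63 246709111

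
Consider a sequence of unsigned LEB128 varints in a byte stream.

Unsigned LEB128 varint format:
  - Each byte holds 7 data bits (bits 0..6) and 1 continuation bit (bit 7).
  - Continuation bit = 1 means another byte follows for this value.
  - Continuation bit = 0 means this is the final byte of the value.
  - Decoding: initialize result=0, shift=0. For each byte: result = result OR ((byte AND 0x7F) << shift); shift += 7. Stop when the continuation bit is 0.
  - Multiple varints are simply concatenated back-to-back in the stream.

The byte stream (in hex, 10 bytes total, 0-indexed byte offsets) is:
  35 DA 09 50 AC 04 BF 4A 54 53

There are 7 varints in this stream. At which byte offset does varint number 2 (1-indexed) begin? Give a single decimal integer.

Answer: 1

Derivation:
  byte[0]=0x35 cont=0 payload=0x35=53: acc |= 53<<0 -> acc=53 shift=7 [end]
Varint 1: bytes[0:1] = 35 -> value 53 (1 byte(s))
  byte[1]=0xDA cont=1 payload=0x5A=90: acc |= 90<<0 -> acc=90 shift=7
  byte[2]=0x09 cont=0 payload=0x09=9: acc |= 9<<7 -> acc=1242 shift=14 [end]
Varint 2: bytes[1:3] = DA 09 -> value 1242 (2 byte(s))
  byte[3]=0x50 cont=0 payload=0x50=80: acc |= 80<<0 -> acc=80 shift=7 [end]
Varint 3: bytes[3:4] = 50 -> value 80 (1 byte(s))
  byte[4]=0xAC cont=1 payload=0x2C=44: acc |= 44<<0 -> acc=44 shift=7
  byte[5]=0x04 cont=0 payload=0x04=4: acc |= 4<<7 -> acc=556 shift=14 [end]
Varint 4: bytes[4:6] = AC 04 -> value 556 (2 byte(s))
  byte[6]=0xBF cont=1 payload=0x3F=63: acc |= 63<<0 -> acc=63 shift=7
  byte[7]=0x4A cont=0 payload=0x4A=74: acc |= 74<<7 -> acc=9535 shift=14 [end]
Varint 5: bytes[6:8] = BF 4A -> value 9535 (2 byte(s))
  byte[8]=0x54 cont=0 payload=0x54=84: acc |= 84<<0 -> acc=84 shift=7 [end]
Varint 6: bytes[8:9] = 54 -> value 84 (1 byte(s))
  byte[9]=0x53 cont=0 payload=0x53=83: acc |= 83<<0 -> acc=83 shift=7 [end]
Varint 7: bytes[9:10] = 53 -> value 83 (1 byte(s))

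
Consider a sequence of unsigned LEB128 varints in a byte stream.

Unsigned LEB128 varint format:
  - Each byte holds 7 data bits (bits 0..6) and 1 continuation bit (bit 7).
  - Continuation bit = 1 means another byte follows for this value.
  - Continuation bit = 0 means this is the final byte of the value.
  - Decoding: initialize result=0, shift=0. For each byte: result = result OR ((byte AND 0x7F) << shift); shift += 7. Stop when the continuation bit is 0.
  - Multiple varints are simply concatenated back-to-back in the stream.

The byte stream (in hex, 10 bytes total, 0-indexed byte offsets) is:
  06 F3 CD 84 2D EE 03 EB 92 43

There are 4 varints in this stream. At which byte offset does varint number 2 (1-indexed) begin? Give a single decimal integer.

  byte[0]=0x06 cont=0 payload=0x06=6: acc |= 6<<0 -> acc=6 shift=7 [end]
Varint 1: bytes[0:1] = 06 -> value 6 (1 byte(s))
  byte[1]=0xF3 cont=1 payload=0x73=115: acc |= 115<<0 -> acc=115 shift=7
  byte[2]=0xCD cont=1 payload=0x4D=77: acc |= 77<<7 -> acc=9971 shift=14
  byte[3]=0x84 cont=1 payload=0x04=4: acc |= 4<<14 -> acc=75507 shift=21
  byte[4]=0x2D cont=0 payload=0x2D=45: acc |= 45<<21 -> acc=94447347 shift=28 [end]
Varint 2: bytes[1:5] = F3 CD 84 2D -> value 94447347 (4 byte(s))
  byte[5]=0xEE cont=1 payload=0x6E=110: acc |= 110<<0 -> acc=110 shift=7
  byte[6]=0x03 cont=0 payload=0x03=3: acc |= 3<<7 -> acc=494 shift=14 [end]
Varint 3: bytes[5:7] = EE 03 -> value 494 (2 byte(s))
  byte[7]=0xEB cont=1 payload=0x6B=107: acc |= 107<<0 -> acc=107 shift=7
  byte[8]=0x92 cont=1 payload=0x12=18: acc |= 18<<7 -> acc=2411 shift=14
  byte[9]=0x43 cont=0 payload=0x43=67: acc |= 67<<14 -> acc=1100139 shift=21 [end]
Varint 4: bytes[7:10] = EB 92 43 -> value 1100139 (3 byte(s))

Answer: 1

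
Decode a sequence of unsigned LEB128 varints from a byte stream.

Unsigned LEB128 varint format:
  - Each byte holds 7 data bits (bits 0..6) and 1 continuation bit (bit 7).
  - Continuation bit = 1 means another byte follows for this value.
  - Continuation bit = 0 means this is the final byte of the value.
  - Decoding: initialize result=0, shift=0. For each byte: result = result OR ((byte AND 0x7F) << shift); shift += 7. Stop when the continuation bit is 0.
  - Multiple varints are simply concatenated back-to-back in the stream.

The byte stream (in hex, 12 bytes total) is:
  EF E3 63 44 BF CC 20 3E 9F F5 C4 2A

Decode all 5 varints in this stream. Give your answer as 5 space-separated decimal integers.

Answer: 1634799 68 534079 62 89209503

Derivation:
  byte[0]=0xEF cont=1 payload=0x6F=111: acc |= 111<<0 -> acc=111 shift=7
  byte[1]=0xE3 cont=1 payload=0x63=99: acc |= 99<<7 -> acc=12783 shift=14
  byte[2]=0x63 cont=0 payload=0x63=99: acc |= 99<<14 -> acc=1634799 shift=21 [end]
Varint 1: bytes[0:3] = EF E3 63 -> value 1634799 (3 byte(s))
  byte[3]=0x44 cont=0 payload=0x44=68: acc |= 68<<0 -> acc=68 shift=7 [end]
Varint 2: bytes[3:4] = 44 -> value 68 (1 byte(s))
  byte[4]=0xBF cont=1 payload=0x3F=63: acc |= 63<<0 -> acc=63 shift=7
  byte[5]=0xCC cont=1 payload=0x4C=76: acc |= 76<<7 -> acc=9791 shift=14
  byte[6]=0x20 cont=0 payload=0x20=32: acc |= 32<<14 -> acc=534079 shift=21 [end]
Varint 3: bytes[4:7] = BF CC 20 -> value 534079 (3 byte(s))
  byte[7]=0x3E cont=0 payload=0x3E=62: acc |= 62<<0 -> acc=62 shift=7 [end]
Varint 4: bytes[7:8] = 3E -> value 62 (1 byte(s))
  byte[8]=0x9F cont=1 payload=0x1F=31: acc |= 31<<0 -> acc=31 shift=7
  byte[9]=0xF5 cont=1 payload=0x75=117: acc |= 117<<7 -> acc=15007 shift=14
  byte[10]=0xC4 cont=1 payload=0x44=68: acc |= 68<<14 -> acc=1129119 shift=21
  byte[11]=0x2A cont=0 payload=0x2A=42: acc |= 42<<21 -> acc=89209503 shift=28 [end]
Varint 5: bytes[8:12] = 9F F5 C4 2A -> value 89209503 (4 byte(s))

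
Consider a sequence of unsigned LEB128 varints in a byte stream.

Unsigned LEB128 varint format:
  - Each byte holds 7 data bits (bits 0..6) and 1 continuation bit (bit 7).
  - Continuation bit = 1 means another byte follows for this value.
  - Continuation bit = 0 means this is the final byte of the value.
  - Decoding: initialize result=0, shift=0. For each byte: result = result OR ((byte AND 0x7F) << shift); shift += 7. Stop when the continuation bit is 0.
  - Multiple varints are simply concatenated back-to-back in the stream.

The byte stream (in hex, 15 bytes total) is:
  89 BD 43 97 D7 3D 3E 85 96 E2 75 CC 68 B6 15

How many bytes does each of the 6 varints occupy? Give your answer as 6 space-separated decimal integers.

  byte[0]=0x89 cont=1 payload=0x09=9: acc |= 9<<0 -> acc=9 shift=7
  byte[1]=0xBD cont=1 payload=0x3D=61: acc |= 61<<7 -> acc=7817 shift=14
  byte[2]=0x43 cont=0 payload=0x43=67: acc |= 67<<14 -> acc=1105545 shift=21 [end]
Varint 1: bytes[0:3] = 89 BD 43 -> value 1105545 (3 byte(s))
  byte[3]=0x97 cont=1 payload=0x17=23: acc |= 23<<0 -> acc=23 shift=7
  byte[4]=0xD7 cont=1 payload=0x57=87: acc |= 87<<7 -> acc=11159 shift=14
  byte[5]=0x3D cont=0 payload=0x3D=61: acc |= 61<<14 -> acc=1010583 shift=21 [end]
Varint 2: bytes[3:6] = 97 D7 3D -> value 1010583 (3 byte(s))
  byte[6]=0x3E cont=0 payload=0x3E=62: acc |= 62<<0 -> acc=62 shift=7 [end]
Varint 3: bytes[6:7] = 3E -> value 62 (1 byte(s))
  byte[7]=0x85 cont=1 payload=0x05=5: acc |= 5<<0 -> acc=5 shift=7
  byte[8]=0x96 cont=1 payload=0x16=22: acc |= 22<<7 -> acc=2821 shift=14
  byte[9]=0xE2 cont=1 payload=0x62=98: acc |= 98<<14 -> acc=1608453 shift=21
  byte[10]=0x75 cont=0 payload=0x75=117: acc |= 117<<21 -> acc=246975237 shift=28 [end]
Varint 4: bytes[7:11] = 85 96 E2 75 -> value 246975237 (4 byte(s))
  byte[11]=0xCC cont=1 payload=0x4C=76: acc |= 76<<0 -> acc=76 shift=7
  byte[12]=0x68 cont=0 payload=0x68=104: acc |= 104<<7 -> acc=13388 shift=14 [end]
Varint 5: bytes[11:13] = CC 68 -> value 13388 (2 byte(s))
  byte[13]=0xB6 cont=1 payload=0x36=54: acc |= 54<<0 -> acc=54 shift=7
  byte[14]=0x15 cont=0 payload=0x15=21: acc |= 21<<7 -> acc=2742 shift=14 [end]
Varint 6: bytes[13:15] = B6 15 -> value 2742 (2 byte(s))

Answer: 3 3 1 4 2 2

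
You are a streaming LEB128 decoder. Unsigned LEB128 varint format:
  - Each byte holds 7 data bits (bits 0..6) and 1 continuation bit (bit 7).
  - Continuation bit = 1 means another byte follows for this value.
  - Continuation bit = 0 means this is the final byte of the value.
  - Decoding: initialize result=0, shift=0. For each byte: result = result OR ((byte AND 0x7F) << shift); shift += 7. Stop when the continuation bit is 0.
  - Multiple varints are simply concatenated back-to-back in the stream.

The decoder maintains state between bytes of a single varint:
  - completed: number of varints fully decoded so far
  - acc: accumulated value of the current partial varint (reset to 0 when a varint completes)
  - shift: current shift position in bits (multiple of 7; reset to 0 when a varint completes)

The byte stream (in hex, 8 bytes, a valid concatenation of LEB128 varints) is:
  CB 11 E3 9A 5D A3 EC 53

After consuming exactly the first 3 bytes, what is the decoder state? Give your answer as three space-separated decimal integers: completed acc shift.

Answer: 1 99 7

Derivation:
byte[0]=0xCB cont=1 payload=0x4B: acc |= 75<<0 -> completed=0 acc=75 shift=7
byte[1]=0x11 cont=0 payload=0x11: varint #1 complete (value=2251); reset -> completed=1 acc=0 shift=0
byte[2]=0xE3 cont=1 payload=0x63: acc |= 99<<0 -> completed=1 acc=99 shift=7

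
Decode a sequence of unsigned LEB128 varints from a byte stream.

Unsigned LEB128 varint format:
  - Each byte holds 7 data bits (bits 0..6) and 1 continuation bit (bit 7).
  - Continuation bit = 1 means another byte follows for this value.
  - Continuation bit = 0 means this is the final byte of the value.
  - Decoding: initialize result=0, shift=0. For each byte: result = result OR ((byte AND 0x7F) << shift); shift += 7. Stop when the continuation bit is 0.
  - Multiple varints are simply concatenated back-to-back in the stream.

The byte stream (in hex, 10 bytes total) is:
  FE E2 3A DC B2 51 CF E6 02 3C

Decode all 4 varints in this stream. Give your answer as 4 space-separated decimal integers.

Answer: 962942 1333596 45903 60

Derivation:
  byte[0]=0xFE cont=1 payload=0x7E=126: acc |= 126<<0 -> acc=126 shift=7
  byte[1]=0xE2 cont=1 payload=0x62=98: acc |= 98<<7 -> acc=12670 shift=14
  byte[2]=0x3A cont=0 payload=0x3A=58: acc |= 58<<14 -> acc=962942 shift=21 [end]
Varint 1: bytes[0:3] = FE E2 3A -> value 962942 (3 byte(s))
  byte[3]=0xDC cont=1 payload=0x5C=92: acc |= 92<<0 -> acc=92 shift=7
  byte[4]=0xB2 cont=1 payload=0x32=50: acc |= 50<<7 -> acc=6492 shift=14
  byte[5]=0x51 cont=0 payload=0x51=81: acc |= 81<<14 -> acc=1333596 shift=21 [end]
Varint 2: bytes[3:6] = DC B2 51 -> value 1333596 (3 byte(s))
  byte[6]=0xCF cont=1 payload=0x4F=79: acc |= 79<<0 -> acc=79 shift=7
  byte[7]=0xE6 cont=1 payload=0x66=102: acc |= 102<<7 -> acc=13135 shift=14
  byte[8]=0x02 cont=0 payload=0x02=2: acc |= 2<<14 -> acc=45903 shift=21 [end]
Varint 3: bytes[6:9] = CF E6 02 -> value 45903 (3 byte(s))
  byte[9]=0x3C cont=0 payload=0x3C=60: acc |= 60<<0 -> acc=60 shift=7 [end]
Varint 4: bytes[9:10] = 3C -> value 60 (1 byte(s))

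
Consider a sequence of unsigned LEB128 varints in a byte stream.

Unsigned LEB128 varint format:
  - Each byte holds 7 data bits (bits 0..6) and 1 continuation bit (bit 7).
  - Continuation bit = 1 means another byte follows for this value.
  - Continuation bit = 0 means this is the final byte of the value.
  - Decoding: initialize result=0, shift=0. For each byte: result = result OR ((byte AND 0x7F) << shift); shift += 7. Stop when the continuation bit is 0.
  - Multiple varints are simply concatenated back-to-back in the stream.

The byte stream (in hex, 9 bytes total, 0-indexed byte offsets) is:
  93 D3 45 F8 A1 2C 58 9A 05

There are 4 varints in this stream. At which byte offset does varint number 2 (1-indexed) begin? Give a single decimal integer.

  byte[0]=0x93 cont=1 payload=0x13=19: acc |= 19<<0 -> acc=19 shift=7
  byte[1]=0xD3 cont=1 payload=0x53=83: acc |= 83<<7 -> acc=10643 shift=14
  byte[2]=0x45 cont=0 payload=0x45=69: acc |= 69<<14 -> acc=1141139 shift=21 [end]
Varint 1: bytes[0:3] = 93 D3 45 -> value 1141139 (3 byte(s))
  byte[3]=0xF8 cont=1 payload=0x78=120: acc |= 120<<0 -> acc=120 shift=7
  byte[4]=0xA1 cont=1 payload=0x21=33: acc |= 33<<7 -> acc=4344 shift=14
  byte[5]=0x2C cont=0 payload=0x2C=44: acc |= 44<<14 -> acc=725240 shift=21 [end]
Varint 2: bytes[3:6] = F8 A1 2C -> value 725240 (3 byte(s))
  byte[6]=0x58 cont=0 payload=0x58=88: acc |= 88<<0 -> acc=88 shift=7 [end]
Varint 3: bytes[6:7] = 58 -> value 88 (1 byte(s))
  byte[7]=0x9A cont=1 payload=0x1A=26: acc |= 26<<0 -> acc=26 shift=7
  byte[8]=0x05 cont=0 payload=0x05=5: acc |= 5<<7 -> acc=666 shift=14 [end]
Varint 4: bytes[7:9] = 9A 05 -> value 666 (2 byte(s))

Answer: 3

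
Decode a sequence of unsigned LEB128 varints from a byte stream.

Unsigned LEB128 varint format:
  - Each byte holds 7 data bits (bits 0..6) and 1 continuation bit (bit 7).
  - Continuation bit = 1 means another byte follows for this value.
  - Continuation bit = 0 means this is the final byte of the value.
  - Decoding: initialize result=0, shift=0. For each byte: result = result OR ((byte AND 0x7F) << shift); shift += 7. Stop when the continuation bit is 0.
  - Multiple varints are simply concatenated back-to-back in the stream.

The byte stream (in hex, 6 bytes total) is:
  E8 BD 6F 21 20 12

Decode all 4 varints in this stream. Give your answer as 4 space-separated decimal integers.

  byte[0]=0xE8 cont=1 payload=0x68=104: acc |= 104<<0 -> acc=104 shift=7
  byte[1]=0xBD cont=1 payload=0x3D=61: acc |= 61<<7 -> acc=7912 shift=14
  byte[2]=0x6F cont=0 payload=0x6F=111: acc |= 111<<14 -> acc=1826536 shift=21 [end]
Varint 1: bytes[0:3] = E8 BD 6F -> value 1826536 (3 byte(s))
  byte[3]=0x21 cont=0 payload=0x21=33: acc |= 33<<0 -> acc=33 shift=7 [end]
Varint 2: bytes[3:4] = 21 -> value 33 (1 byte(s))
  byte[4]=0x20 cont=0 payload=0x20=32: acc |= 32<<0 -> acc=32 shift=7 [end]
Varint 3: bytes[4:5] = 20 -> value 32 (1 byte(s))
  byte[5]=0x12 cont=0 payload=0x12=18: acc |= 18<<0 -> acc=18 shift=7 [end]
Varint 4: bytes[5:6] = 12 -> value 18 (1 byte(s))

Answer: 1826536 33 32 18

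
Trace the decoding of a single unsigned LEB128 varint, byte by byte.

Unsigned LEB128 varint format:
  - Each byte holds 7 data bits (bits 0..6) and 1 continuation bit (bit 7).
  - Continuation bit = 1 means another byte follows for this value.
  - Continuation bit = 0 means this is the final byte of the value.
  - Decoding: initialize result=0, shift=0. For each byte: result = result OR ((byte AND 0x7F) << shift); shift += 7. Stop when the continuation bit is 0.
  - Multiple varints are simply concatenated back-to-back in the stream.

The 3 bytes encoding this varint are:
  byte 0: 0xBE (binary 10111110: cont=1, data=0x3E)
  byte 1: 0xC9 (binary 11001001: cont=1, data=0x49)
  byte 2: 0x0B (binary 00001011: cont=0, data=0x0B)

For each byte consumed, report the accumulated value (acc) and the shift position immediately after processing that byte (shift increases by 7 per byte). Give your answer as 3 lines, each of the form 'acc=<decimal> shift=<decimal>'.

byte 0=0xBE: payload=0x3E=62, contrib = 62<<0 = 62; acc -> 62, shift -> 7
byte 1=0xC9: payload=0x49=73, contrib = 73<<7 = 9344; acc -> 9406, shift -> 14
byte 2=0x0B: payload=0x0B=11, contrib = 11<<14 = 180224; acc -> 189630, shift -> 21

Answer: acc=62 shift=7
acc=9406 shift=14
acc=189630 shift=21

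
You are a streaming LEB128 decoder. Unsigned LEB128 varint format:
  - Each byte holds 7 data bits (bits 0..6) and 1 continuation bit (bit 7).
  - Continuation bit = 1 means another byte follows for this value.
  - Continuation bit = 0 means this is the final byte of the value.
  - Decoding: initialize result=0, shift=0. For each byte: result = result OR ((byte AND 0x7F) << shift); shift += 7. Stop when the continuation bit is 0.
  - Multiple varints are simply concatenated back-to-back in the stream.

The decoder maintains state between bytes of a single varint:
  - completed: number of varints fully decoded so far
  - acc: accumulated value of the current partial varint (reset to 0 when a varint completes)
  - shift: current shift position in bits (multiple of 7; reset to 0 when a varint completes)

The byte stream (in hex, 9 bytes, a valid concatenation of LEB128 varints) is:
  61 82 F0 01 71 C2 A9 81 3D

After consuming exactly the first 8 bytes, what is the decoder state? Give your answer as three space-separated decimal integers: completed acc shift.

Answer: 3 21698 21

Derivation:
byte[0]=0x61 cont=0 payload=0x61: varint #1 complete (value=97); reset -> completed=1 acc=0 shift=0
byte[1]=0x82 cont=1 payload=0x02: acc |= 2<<0 -> completed=1 acc=2 shift=7
byte[2]=0xF0 cont=1 payload=0x70: acc |= 112<<7 -> completed=1 acc=14338 shift=14
byte[3]=0x01 cont=0 payload=0x01: varint #2 complete (value=30722); reset -> completed=2 acc=0 shift=0
byte[4]=0x71 cont=0 payload=0x71: varint #3 complete (value=113); reset -> completed=3 acc=0 shift=0
byte[5]=0xC2 cont=1 payload=0x42: acc |= 66<<0 -> completed=3 acc=66 shift=7
byte[6]=0xA9 cont=1 payload=0x29: acc |= 41<<7 -> completed=3 acc=5314 shift=14
byte[7]=0x81 cont=1 payload=0x01: acc |= 1<<14 -> completed=3 acc=21698 shift=21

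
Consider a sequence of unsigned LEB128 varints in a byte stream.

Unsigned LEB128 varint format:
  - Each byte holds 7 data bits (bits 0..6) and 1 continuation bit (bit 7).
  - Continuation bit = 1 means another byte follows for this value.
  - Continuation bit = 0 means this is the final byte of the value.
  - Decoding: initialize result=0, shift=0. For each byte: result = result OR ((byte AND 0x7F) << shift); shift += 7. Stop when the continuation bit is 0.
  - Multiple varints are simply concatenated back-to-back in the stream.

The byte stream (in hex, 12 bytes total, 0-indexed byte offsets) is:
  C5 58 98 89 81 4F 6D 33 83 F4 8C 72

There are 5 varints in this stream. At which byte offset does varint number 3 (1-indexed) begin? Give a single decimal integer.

Answer: 6

Derivation:
  byte[0]=0xC5 cont=1 payload=0x45=69: acc |= 69<<0 -> acc=69 shift=7
  byte[1]=0x58 cont=0 payload=0x58=88: acc |= 88<<7 -> acc=11333 shift=14 [end]
Varint 1: bytes[0:2] = C5 58 -> value 11333 (2 byte(s))
  byte[2]=0x98 cont=1 payload=0x18=24: acc |= 24<<0 -> acc=24 shift=7
  byte[3]=0x89 cont=1 payload=0x09=9: acc |= 9<<7 -> acc=1176 shift=14
  byte[4]=0x81 cont=1 payload=0x01=1: acc |= 1<<14 -> acc=17560 shift=21
  byte[5]=0x4F cont=0 payload=0x4F=79: acc |= 79<<21 -> acc=165692568 shift=28 [end]
Varint 2: bytes[2:6] = 98 89 81 4F -> value 165692568 (4 byte(s))
  byte[6]=0x6D cont=0 payload=0x6D=109: acc |= 109<<0 -> acc=109 shift=7 [end]
Varint 3: bytes[6:7] = 6D -> value 109 (1 byte(s))
  byte[7]=0x33 cont=0 payload=0x33=51: acc |= 51<<0 -> acc=51 shift=7 [end]
Varint 4: bytes[7:8] = 33 -> value 51 (1 byte(s))
  byte[8]=0x83 cont=1 payload=0x03=3: acc |= 3<<0 -> acc=3 shift=7
  byte[9]=0xF4 cont=1 payload=0x74=116: acc |= 116<<7 -> acc=14851 shift=14
  byte[10]=0x8C cont=1 payload=0x0C=12: acc |= 12<<14 -> acc=211459 shift=21
  byte[11]=0x72 cont=0 payload=0x72=114: acc |= 114<<21 -> acc=239286787 shift=28 [end]
Varint 5: bytes[8:12] = 83 F4 8C 72 -> value 239286787 (4 byte(s))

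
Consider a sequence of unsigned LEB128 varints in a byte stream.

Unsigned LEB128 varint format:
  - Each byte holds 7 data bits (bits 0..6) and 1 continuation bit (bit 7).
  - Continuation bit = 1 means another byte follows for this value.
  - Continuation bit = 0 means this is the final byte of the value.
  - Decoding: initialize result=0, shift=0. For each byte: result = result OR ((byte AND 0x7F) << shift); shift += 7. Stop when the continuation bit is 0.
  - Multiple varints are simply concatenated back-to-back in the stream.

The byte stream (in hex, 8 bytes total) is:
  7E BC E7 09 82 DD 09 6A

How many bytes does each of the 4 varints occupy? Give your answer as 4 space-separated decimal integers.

Answer: 1 3 3 1

Derivation:
  byte[0]=0x7E cont=0 payload=0x7E=126: acc |= 126<<0 -> acc=126 shift=7 [end]
Varint 1: bytes[0:1] = 7E -> value 126 (1 byte(s))
  byte[1]=0xBC cont=1 payload=0x3C=60: acc |= 60<<0 -> acc=60 shift=7
  byte[2]=0xE7 cont=1 payload=0x67=103: acc |= 103<<7 -> acc=13244 shift=14
  byte[3]=0x09 cont=0 payload=0x09=9: acc |= 9<<14 -> acc=160700 shift=21 [end]
Varint 2: bytes[1:4] = BC E7 09 -> value 160700 (3 byte(s))
  byte[4]=0x82 cont=1 payload=0x02=2: acc |= 2<<0 -> acc=2 shift=7
  byte[5]=0xDD cont=1 payload=0x5D=93: acc |= 93<<7 -> acc=11906 shift=14
  byte[6]=0x09 cont=0 payload=0x09=9: acc |= 9<<14 -> acc=159362 shift=21 [end]
Varint 3: bytes[4:7] = 82 DD 09 -> value 159362 (3 byte(s))
  byte[7]=0x6A cont=0 payload=0x6A=106: acc |= 106<<0 -> acc=106 shift=7 [end]
Varint 4: bytes[7:8] = 6A -> value 106 (1 byte(s))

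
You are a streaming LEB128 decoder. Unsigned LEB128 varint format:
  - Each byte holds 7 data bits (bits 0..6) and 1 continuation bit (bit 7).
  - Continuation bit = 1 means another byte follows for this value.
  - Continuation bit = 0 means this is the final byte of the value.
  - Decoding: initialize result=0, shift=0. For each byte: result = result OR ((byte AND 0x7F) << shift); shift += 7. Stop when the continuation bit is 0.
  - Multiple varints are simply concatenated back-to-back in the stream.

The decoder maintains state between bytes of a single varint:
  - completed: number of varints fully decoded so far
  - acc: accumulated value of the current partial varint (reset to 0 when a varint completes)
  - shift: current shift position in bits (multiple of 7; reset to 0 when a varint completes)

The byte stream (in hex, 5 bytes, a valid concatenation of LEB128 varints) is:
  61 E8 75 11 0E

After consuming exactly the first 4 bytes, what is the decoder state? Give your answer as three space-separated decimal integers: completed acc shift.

Answer: 3 0 0

Derivation:
byte[0]=0x61 cont=0 payload=0x61: varint #1 complete (value=97); reset -> completed=1 acc=0 shift=0
byte[1]=0xE8 cont=1 payload=0x68: acc |= 104<<0 -> completed=1 acc=104 shift=7
byte[2]=0x75 cont=0 payload=0x75: varint #2 complete (value=15080); reset -> completed=2 acc=0 shift=0
byte[3]=0x11 cont=0 payload=0x11: varint #3 complete (value=17); reset -> completed=3 acc=0 shift=0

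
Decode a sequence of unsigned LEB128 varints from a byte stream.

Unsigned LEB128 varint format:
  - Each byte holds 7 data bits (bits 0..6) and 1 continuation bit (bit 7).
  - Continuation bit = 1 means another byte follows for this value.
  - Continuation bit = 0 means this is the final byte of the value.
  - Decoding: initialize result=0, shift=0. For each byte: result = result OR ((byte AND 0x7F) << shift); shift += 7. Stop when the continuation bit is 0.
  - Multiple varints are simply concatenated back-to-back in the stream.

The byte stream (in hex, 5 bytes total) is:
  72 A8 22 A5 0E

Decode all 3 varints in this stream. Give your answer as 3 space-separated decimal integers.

Answer: 114 4392 1829

Derivation:
  byte[0]=0x72 cont=0 payload=0x72=114: acc |= 114<<0 -> acc=114 shift=7 [end]
Varint 1: bytes[0:1] = 72 -> value 114 (1 byte(s))
  byte[1]=0xA8 cont=1 payload=0x28=40: acc |= 40<<0 -> acc=40 shift=7
  byte[2]=0x22 cont=0 payload=0x22=34: acc |= 34<<7 -> acc=4392 shift=14 [end]
Varint 2: bytes[1:3] = A8 22 -> value 4392 (2 byte(s))
  byte[3]=0xA5 cont=1 payload=0x25=37: acc |= 37<<0 -> acc=37 shift=7
  byte[4]=0x0E cont=0 payload=0x0E=14: acc |= 14<<7 -> acc=1829 shift=14 [end]
Varint 3: bytes[3:5] = A5 0E -> value 1829 (2 byte(s))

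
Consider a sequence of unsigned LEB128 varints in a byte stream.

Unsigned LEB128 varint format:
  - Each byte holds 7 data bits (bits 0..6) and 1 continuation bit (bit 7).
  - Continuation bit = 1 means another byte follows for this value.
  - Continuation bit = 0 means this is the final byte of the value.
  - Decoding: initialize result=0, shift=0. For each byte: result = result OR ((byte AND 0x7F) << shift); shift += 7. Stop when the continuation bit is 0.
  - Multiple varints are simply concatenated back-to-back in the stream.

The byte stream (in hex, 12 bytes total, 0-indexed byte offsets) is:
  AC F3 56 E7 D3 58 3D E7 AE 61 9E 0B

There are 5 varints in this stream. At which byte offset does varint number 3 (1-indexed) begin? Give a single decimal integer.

Answer: 6

Derivation:
  byte[0]=0xAC cont=1 payload=0x2C=44: acc |= 44<<0 -> acc=44 shift=7
  byte[1]=0xF3 cont=1 payload=0x73=115: acc |= 115<<7 -> acc=14764 shift=14
  byte[2]=0x56 cont=0 payload=0x56=86: acc |= 86<<14 -> acc=1423788 shift=21 [end]
Varint 1: bytes[0:3] = AC F3 56 -> value 1423788 (3 byte(s))
  byte[3]=0xE7 cont=1 payload=0x67=103: acc |= 103<<0 -> acc=103 shift=7
  byte[4]=0xD3 cont=1 payload=0x53=83: acc |= 83<<7 -> acc=10727 shift=14
  byte[5]=0x58 cont=0 payload=0x58=88: acc |= 88<<14 -> acc=1452519 shift=21 [end]
Varint 2: bytes[3:6] = E7 D3 58 -> value 1452519 (3 byte(s))
  byte[6]=0x3D cont=0 payload=0x3D=61: acc |= 61<<0 -> acc=61 shift=7 [end]
Varint 3: bytes[6:7] = 3D -> value 61 (1 byte(s))
  byte[7]=0xE7 cont=1 payload=0x67=103: acc |= 103<<0 -> acc=103 shift=7
  byte[8]=0xAE cont=1 payload=0x2E=46: acc |= 46<<7 -> acc=5991 shift=14
  byte[9]=0x61 cont=0 payload=0x61=97: acc |= 97<<14 -> acc=1595239 shift=21 [end]
Varint 4: bytes[7:10] = E7 AE 61 -> value 1595239 (3 byte(s))
  byte[10]=0x9E cont=1 payload=0x1E=30: acc |= 30<<0 -> acc=30 shift=7
  byte[11]=0x0B cont=0 payload=0x0B=11: acc |= 11<<7 -> acc=1438 shift=14 [end]
Varint 5: bytes[10:12] = 9E 0B -> value 1438 (2 byte(s))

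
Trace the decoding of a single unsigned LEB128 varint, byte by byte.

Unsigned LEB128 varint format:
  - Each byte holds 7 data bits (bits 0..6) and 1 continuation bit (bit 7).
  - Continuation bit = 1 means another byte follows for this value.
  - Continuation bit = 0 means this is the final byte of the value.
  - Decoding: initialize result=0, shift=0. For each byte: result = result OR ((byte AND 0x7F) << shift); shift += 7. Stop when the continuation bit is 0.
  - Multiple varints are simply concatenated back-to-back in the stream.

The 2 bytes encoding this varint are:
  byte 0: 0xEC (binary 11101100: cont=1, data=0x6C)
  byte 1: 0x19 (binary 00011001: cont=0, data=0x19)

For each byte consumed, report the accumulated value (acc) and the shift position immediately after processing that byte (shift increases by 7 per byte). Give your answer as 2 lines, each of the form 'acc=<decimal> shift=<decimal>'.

Answer: acc=108 shift=7
acc=3308 shift=14

Derivation:
byte 0=0xEC: payload=0x6C=108, contrib = 108<<0 = 108; acc -> 108, shift -> 7
byte 1=0x19: payload=0x19=25, contrib = 25<<7 = 3200; acc -> 3308, shift -> 14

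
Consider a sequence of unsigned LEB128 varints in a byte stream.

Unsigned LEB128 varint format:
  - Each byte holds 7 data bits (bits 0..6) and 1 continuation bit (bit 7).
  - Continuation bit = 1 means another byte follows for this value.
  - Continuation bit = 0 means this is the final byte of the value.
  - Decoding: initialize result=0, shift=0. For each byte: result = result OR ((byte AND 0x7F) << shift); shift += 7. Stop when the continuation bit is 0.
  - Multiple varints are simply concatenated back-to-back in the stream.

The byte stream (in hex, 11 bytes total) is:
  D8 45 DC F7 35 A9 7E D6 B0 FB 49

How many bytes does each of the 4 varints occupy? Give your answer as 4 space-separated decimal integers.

Answer: 2 3 2 4

Derivation:
  byte[0]=0xD8 cont=1 payload=0x58=88: acc |= 88<<0 -> acc=88 shift=7
  byte[1]=0x45 cont=0 payload=0x45=69: acc |= 69<<7 -> acc=8920 shift=14 [end]
Varint 1: bytes[0:2] = D8 45 -> value 8920 (2 byte(s))
  byte[2]=0xDC cont=1 payload=0x5C=92: acc |= 92<<0 -> acc=92 shift=7
  byte[3]=0xF7 cont=1 payload=0x77=119: acc |= 119<<7 -> acc=15324 shift=14
  byte[4]=0x35 cont=0 payload=0x35=53: acc |= 53<<14 -> acc=883676 shift=21 [end]
Varint 2: bytes[2:5] = DC F7 35 -> value 883676 (3 byte(s))
  byte[5]=0xA9 cont=1 payload=0x29=41: acc |= 41<<0 -> acc=41 shift=7
  byte[6]=0x7E cont=0 payload=0x7E=126: acc |= 126<<7 -> acc=16169 shift=14 [end]
Varint 3: bytes[5:7] = A9 7E -> value 16169 (2 byte(s))
  byte[7]=0xD6 cont=1 payload=0x56=86: acc |= 86<<0 -> acc=86 shift=7
  byte[8]=0xB0 cont=1 payload=0x30=48: acc |= 48<<7 -> acc=6230 shift=14
  byte[9]=0xFB cont=1 payload=0x7B=123: acc |= 123<<14 -> acc=2021462 shift=21
  byte[10]=0x49 cont=0 payload=0x49=73: acc |= 73<<21 -> acc=155113558 shift=28 [end]
Varint 4: bytes[7:11] = D6 B0 FB 49 -> value 155113558 (4 byte(s))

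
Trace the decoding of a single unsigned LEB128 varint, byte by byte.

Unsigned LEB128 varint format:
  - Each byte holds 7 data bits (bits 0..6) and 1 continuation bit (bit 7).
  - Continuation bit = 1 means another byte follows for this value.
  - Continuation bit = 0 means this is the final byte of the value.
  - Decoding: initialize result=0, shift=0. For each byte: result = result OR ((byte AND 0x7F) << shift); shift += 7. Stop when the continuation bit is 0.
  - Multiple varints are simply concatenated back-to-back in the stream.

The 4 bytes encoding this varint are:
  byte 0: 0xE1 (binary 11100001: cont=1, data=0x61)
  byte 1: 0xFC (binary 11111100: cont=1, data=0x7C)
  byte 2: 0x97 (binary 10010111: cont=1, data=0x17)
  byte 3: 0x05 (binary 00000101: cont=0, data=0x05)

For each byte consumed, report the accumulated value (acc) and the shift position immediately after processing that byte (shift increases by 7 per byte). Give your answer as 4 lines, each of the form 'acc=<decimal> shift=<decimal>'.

Answer: acc=97 shift=7
acc=15969 shift=14
acc=392801 shift=21
acc=10878561 shift=28

Derivation:
byte 0=0xE1: payload=0x61=97, contrib = 97<<0 = 97; acc -> 97, shift -> 7
byte 1=0xFC: payload=0x7C=124, contrib = 124<<7 = 15872; acc -> 15969, shift -> 14
byte 2=0x97: payload=0x17=23, contrib = 23<<14 = 376832; acc -> 392801, shift -> 21
byte 3=0x05: payload=0x05=5, contrib = 5<<21 = 10485760; acc -> 10878561, shift -> 28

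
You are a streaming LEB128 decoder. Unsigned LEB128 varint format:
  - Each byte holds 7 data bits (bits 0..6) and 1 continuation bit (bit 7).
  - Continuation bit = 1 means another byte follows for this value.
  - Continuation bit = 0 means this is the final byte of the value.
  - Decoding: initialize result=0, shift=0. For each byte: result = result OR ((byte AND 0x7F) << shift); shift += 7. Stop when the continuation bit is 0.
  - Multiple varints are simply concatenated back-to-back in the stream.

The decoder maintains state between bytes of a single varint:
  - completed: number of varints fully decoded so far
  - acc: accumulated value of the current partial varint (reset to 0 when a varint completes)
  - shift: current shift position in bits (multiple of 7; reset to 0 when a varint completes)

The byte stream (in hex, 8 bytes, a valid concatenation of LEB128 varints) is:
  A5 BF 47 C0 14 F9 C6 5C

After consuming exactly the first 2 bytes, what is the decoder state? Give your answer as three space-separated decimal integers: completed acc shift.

Answer: 0 8101 14

Derivation:
byte[0]=0xA5 cont=1 payload=0x25: acc |= 37<<0 -> completed=0 acc=37 shift=7
byte[1]=0xBF cont=1 payload=0x3F: acc |= 63<<7 -> completed=0 acc=8101 shift=14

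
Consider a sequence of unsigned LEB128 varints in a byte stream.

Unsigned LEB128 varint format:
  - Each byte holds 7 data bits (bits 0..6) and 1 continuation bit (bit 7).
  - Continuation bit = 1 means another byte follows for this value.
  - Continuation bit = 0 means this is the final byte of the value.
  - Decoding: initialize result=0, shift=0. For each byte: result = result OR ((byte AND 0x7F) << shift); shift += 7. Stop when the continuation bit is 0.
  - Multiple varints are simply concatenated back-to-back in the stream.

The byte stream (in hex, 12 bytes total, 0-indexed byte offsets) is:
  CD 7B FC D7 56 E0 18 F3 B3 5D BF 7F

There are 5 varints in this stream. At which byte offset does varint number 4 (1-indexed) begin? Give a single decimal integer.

Answer: 7

Derivation:
  byte[0]=0xCD cont=1 payload=0x4D=77: acc |= 77<<0 -> acc=77 shift=7
  byte[1]=0x7B cont=0 payload=0x7B=123: acc |= 123<<7 -> acc=15821 shift=14 [end]
Varint 1: bytes[0:2] = CD 7B -> value 15821 (2 byte(s))
  byte[2]=0xFC cont=1 payload=0x7C=124: acc |= 124<<0 -> acc=124 shift=7
  byte[3]=0xD7 cont=1 payload=0x57=87: acc |= 87<<7 -> acc=11260 shift=14
  byte[4]=0x56 cont=0 payload=0x56=86: acc |= 86<<14 -> acc=1420284 shift=21 [end]
Varint 2: bytes[2:5] = FC D7 56 -> value 1420284 (3 byte(s))
  byte[5]=0xE0 cont=1 payload=0x60=96: acc |= 96<<0 -> acc=96 shift=7
  byte[6]=0x18 cont=0 payload=0x18=24: acc |= 24<<7 -> acc=3168 shift=14 [end]
Varint 3: bytes[5:7] = E0 18 -> value 3168 (2 byte(s))
  byte[7]=0xF3 cont=1 payload=0x73=115: acc |= 115<<0 -> acc=115 shift=7
  byte[8]=0xB3 cont=1 payload=0x33=51: acc |= 51<<7 -> acc=6643 shift=14
  byte[9]=0x5D cont=0 payload=0x5D=93: acc |= 93<<14 -> acc=1530355 shift=21 [end]
Varint 4: bytes[7:10] = F3 B3 5D -> value 1530355 (3 byte(s))
  byte[10]=0xBF cont=1 payload=0x3F=63: acc |= 63<<0 -> acc=63 shift=7
  byte[11]=0x7F cont=0 payload=0x7F=127: acc |= 127<<7 -> acc=16319 shift=14 [end]
Varint 5: bytes[10:12] = BF 7F -> value 16319 (2 byte(s))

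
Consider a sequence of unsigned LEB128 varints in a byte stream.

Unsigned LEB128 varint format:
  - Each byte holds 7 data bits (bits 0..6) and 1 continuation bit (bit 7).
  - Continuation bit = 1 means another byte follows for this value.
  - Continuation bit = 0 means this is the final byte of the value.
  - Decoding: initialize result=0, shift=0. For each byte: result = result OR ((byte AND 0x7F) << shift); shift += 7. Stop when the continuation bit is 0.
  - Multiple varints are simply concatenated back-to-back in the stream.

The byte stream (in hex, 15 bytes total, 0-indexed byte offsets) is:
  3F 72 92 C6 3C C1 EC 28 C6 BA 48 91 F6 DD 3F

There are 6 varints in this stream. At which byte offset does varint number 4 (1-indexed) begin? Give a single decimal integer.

Answer: 5

Derivation:
  byte[0]=0x3F cont=0 payload=0x3F=63: acc |= 63<<0 -> acc=63 shift=7 [end]
Varint 1: bytes[0:1] = 3F -> value 63 (1 byte(s))
  byte[1]=0x72 cont=0 payload=0x72=114: acc |= 114<<0 -> acc=114 shift=7 [end]
Varint 2: bytes[1:2] = 72 -> value 114 (1 byte(s))
  byte[2]=0x92 cont=1 payload=0x12=18: acc |= 18<<0 -> acc=18 shift=7
  byte[3]=0xC6 cont=1 payload=0x46=70: acc |= 70<<7 -> acc=8978 shift=14
  byte[4]=0x3C cont=0 payload=0x3C=60: acc |= 60<<14 -> acc=992018 shift=21 [end]
Varint 3: bytes[2:5] = 92 C6 3C -> value 992018 (3 byte(s))
  byte[5]=0xC1 cont=1 payload=0x41=65: acc |= 65<<0 -> acc=65 shift=7
  byte[6]=0xEC cont=1 payload=0x6C=108: acc |= 108<<7 -> acc=13889 shift=14
  byte[7]=0x28 cont=0 payload=0x28=40: acc |= 40<<14 -> acc=669249 shift=21 [end]
Varint 4: bytes[5:8] = C1 EC 28 -> value 669249 (3 byte(s))
  byte[8]=0xC6 cont=1 payload=0x46=70: acc |= 70<<0 -> acc=70 shift=7
  byte[9]=0xBA cont=1 payload=0x3A=58: acc |= 58<<7 -> acc=7494 shift=14
  byte[10]=0x48 cont=0 payload=0x48=72: acc |= 72<<14 -> acc=1187142 shift=21 [end]
Varint 5: bytes[8:11] = C6 BA 48 -> value 1187142 (3 byte(s))
  byte[11]=0x91 cont=1 payload=0x11=17: acc |= 17<<0 -> acc=17 shift=7
  byte[12]=0xF6 cont=1 payload=0x76=118: acc |= 118<<7 -> acc=15121 shift=14
  byte[13]=0xDD cont=1 payload=0x5D=93: acc |= 93<<14 -> acc=1538833 shift=21
  byte[14]=0x3F cont=0 payload=0x3F=63: acc |= 63<<21 -> acc=133659409 shift=28 [end]
Varint 6: bytes[11:15] = 91 F6 DD 3F -> value 133659409 (4 byte(s))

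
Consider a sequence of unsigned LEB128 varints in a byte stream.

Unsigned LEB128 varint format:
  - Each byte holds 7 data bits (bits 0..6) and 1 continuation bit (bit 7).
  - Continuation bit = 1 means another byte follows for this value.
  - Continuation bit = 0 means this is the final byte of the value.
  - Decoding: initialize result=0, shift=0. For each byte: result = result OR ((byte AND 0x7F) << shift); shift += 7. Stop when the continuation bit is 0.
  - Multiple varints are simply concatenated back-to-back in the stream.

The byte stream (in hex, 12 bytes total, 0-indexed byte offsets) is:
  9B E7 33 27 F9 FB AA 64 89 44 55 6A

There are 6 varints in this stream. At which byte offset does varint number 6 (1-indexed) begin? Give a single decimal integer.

Answer: 11

Derivation:
  byte[0]=0x9B cont=1 payload=0x1B=27: acc |= 27<<0 -> acc=27 shift=7
  byte[1]=0xE7 cont=1 payload=0x67=103: acc |= 103<<7 -> acc=13211 shift=14
  byte[2]=0x33 cont=0 payload=0x33=51: acc |= 51<<14 -> acc=848795 shift=21 [end]
Varint 1: bytes[0:3] = 9B E7 33 -> value 848795 (3 byte(s))
  byte[3]=0x27 cont=0 payload=0x27=39: acc |= 39<<0 -> acc=39 shift=7 [end]
Varint 2: bytes[3:4] = 27 -> value 39 (1 byte(s))
  byte[4]=0xF9 cont=1 payload=0x79=121: acc |= 121<<0 -> acc=121 shift=7
  byte[5]=0xFB cont=1 payload=0x7B=123: acc |= 123<<7 -> acc=15865 shift=14
  byte[6]=0xAA cont=1 payload=0x2A=42: acc |= 42<<14 -> acc=703993 shift=21
  byte[7]=0x64 cont=0 payload=0x64=100: acc |= 100<<21 -> acc=210419193 shift=28 [end]
Varint 3: bytes[4:8] = F9 FB AA 64 -> value 210419193 (4 byte(s))
  byte[8]=0x89 cont=1 payload=0x09=9: acc |= 9<<0 -> acc=9 shift=7
  byte[9]=0x44 cont=0 payload=0x44=68: acc |= 68<<7 -> acc=8713 shift=14 [end]
Varint 4: bytes[8:10] = 89 44 -> value 8713 (2 byte(s))
  byte[10]=0x55 cont=0 payload=0x55=85: acc |= 85<<0 -> acc=85 shift=7 [end]
Varint 5: bytes[10:11] = 55 -> value 85 (1 byte(s))
  byte[11]=0x6A cont=0 payload=0x6A=106: acc |= 106<<0 -> acc=106 shift=7 [end]
Varint 6: bytes[11:12] = 6A -> value 106 (1 byte(s))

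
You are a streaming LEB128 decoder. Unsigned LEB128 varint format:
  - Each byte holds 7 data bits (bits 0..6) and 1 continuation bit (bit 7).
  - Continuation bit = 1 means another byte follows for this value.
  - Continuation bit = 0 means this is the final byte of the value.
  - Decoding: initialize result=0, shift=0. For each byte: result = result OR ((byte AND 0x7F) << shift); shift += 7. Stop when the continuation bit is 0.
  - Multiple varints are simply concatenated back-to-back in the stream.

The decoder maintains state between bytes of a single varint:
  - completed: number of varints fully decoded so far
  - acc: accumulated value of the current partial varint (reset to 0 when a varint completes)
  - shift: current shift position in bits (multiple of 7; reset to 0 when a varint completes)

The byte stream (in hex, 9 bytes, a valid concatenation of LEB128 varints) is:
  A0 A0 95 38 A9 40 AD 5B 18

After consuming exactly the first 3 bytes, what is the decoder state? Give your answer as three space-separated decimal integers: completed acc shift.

byte[0]=0xA0 cont=1 payload=0x20: acc |= 32<<0 -> completed=0 acc=32 shift=7
byte[1]=0xA0 cont=1 payload=0x20: acc |= 32<<7 -> completed=0 acc=4128 shift=14
byte[2]=0x95 cont=1 payload=0x15: acc |= 21<<14 -> completed=0 acc=348192 shift=21

Answer: 0 348192 21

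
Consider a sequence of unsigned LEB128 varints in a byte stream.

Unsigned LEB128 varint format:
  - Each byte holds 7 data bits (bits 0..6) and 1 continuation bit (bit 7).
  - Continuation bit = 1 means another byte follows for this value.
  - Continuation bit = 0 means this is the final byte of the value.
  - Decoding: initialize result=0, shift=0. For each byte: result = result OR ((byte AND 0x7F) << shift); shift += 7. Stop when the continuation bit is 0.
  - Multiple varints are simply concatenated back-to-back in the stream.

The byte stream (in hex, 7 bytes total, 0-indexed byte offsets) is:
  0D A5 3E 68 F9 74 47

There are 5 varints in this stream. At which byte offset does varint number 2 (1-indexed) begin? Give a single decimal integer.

  byte[0]=0x0D cont=0 payload=0x0D=13: acc |= 13<<0 -> acc=13 shift=7 [end]
Varint 1: bytes[0:1] = 0D -> value 13 (1 byte(s))
  byte[1]=0xA5 cont=1 payload=0x25=37: acc |= 37<<0 -> acc=37 shift=7
  byte[2]=0x3E cont=0 payload=0x3E=62: acc |= 62<<7 -> acc=7973 shift=14 [end]
Varint 2: bytes[1:3] = A5 3E -> value 7973 (2 byte(s))
  byte[3]=0x68 cont=0 payload=0x68=104: acc |= 104<<0 -> acc=104 shift=7 [end]
Varint 3: bytes[3:4] = 68 -> value 104 (1 byte(s))
  byte[4]=0xF9 cont=1 payload=0x79=121: acc |= 121<<0 -> acc=121 shift=7
  byte[5]=0x74 cont=0 payload=0x74=116: acc |= 116<<7 -> acc=14969 shift=14 [end]
Varint 4: bytes[4:6] = F9 74 -> value 14969 (2 byte(s))
  byte[6]=0x47 cont=0 payload=0x47=71: acc |= 71<<0 -> acc=71 shift=7 [end]
Varint 5: bytes[6:7] = 47 -> value 71 (1 byte(s))

Answer: 1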